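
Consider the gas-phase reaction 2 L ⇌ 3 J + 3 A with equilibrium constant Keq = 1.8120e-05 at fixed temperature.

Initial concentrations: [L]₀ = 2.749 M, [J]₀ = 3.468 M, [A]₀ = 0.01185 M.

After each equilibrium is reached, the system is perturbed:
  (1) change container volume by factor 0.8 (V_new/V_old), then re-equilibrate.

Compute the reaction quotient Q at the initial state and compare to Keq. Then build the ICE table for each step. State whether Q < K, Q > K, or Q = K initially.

Q₀ = 9.1842e-06 vs Keq = 1.8120e-05 ⇒ Q<K, forward
Step 1:
                   L          J          A
  init         2.749      3.468    0.01185
  Δ        -0.001995   0.002992   0.002992
  eq           2.747      3.471    0.01484
  solve Keq expr → x = 9.9748e-04; check Q = 1.8120e-05
Then change container volume by factor 0.8 (V_new/V_old).
Step 2:
                   L          J          A
  init         3.434      4.339    0.01855
  Δ         0.003167  -0.004751  -0.004751
  eq           3.437      4.334     0.0138
  solve Keq expr → x = -0.001584; check Q = 1.8120e-05

Q₀ = 9.1842e-06; Q < K (proceeds forward)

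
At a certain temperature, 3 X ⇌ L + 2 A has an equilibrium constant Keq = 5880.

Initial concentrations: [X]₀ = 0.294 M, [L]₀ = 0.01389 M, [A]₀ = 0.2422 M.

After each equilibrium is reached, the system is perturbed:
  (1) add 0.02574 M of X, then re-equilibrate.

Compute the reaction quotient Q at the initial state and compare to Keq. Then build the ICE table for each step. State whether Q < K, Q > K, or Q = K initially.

Q₀ = 0.03206 vs Keq = 5880 ⇒ Q<K, forward
Step 1:
                    X           L           A
  Initial       0.294     0.01389      0.2422
  Change      -0.2791     0.09302       0.186
  Equil       0.01494      0.1069      0.4282
  solve Keq expr → x = 0.09302; check Q = 5880
Then add 0.02574 M of X.
Step 2:
                    X           L           A
  Initial     0.04068      0.1069      0.4282
  Change     -0.02497    0.008323     0.01665
  Equil       0.01571      0.1152      0.4449
  solve Keq expr → x = 0.008323; check Q = 5880

Q₀ = 0.03206; Q < K (proceeds forward)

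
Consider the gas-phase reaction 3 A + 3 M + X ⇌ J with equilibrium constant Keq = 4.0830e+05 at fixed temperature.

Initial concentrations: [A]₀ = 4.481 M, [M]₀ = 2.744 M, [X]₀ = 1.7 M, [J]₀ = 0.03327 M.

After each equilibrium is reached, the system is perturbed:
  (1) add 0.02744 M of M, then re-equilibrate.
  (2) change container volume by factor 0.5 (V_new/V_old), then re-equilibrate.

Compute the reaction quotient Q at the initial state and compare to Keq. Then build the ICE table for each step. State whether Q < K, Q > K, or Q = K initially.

Q₀ = 1.0528e-05 vs Keq = 4.0830e+05 ⇒ Q<K, forward
Step 1:
                  A         M         X         J
  Initial     4.481     2.744       1.7   0.03327
  Change     -2.736    -2.736   -0.9119    0.9119
  Equil       1.745  0.008206    0.7881    0.9452
  solve Keq expr → x = 0.9119; check Q = 4.0830e+05
Then add 0.02744 M of M.
Step 2:
                  A         M         X         J
  Initial     1.745   0.03565    0.7881    0.9452
  Change   -0.02725  -0.02725 -0.009084  0.009084
  Equil       1.718  0.008395     0.779    0.9543
  solve Keq expr → x = 0.009084; check Q = 4.0830e+05
Then change container volume by factor 0.5 (V_new/V_old).
Step 3:
                  A         M         X         J
  Initial     3.436   0.01679     1.558     1.909
  Change   -0.01257  -0.01257  -0.00419   0.00419
  Equil       3.423   0.00422     1.554     1.913
  solve Keq expr → x = 0.00419; check Q = 4.0830e+05

Q₀ = 1.0528e-05; Q < K (proceeds forward)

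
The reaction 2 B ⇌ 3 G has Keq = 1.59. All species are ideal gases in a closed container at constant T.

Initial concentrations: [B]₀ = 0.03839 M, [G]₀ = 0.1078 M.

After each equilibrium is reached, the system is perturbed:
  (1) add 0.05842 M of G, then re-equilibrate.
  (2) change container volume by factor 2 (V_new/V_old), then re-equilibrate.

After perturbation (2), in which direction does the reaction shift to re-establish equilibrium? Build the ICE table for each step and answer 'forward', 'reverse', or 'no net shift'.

Q₀ = 0.85 vs Keq = 1.59 ⇒ Q<K, forward
Step 1:
                   B          G
  I          0.03839     0.1078
  C        -0.006455   0.009683
  E          0.03193     0.1175
  solve Keq expr → x = 0.003228; check Q = 1.59
Then add 0.05842 M of G.
Step 2:
                   B          G
  I          0.03193     0.1759
  C          0.01542   -0.02313
  E          0.04736     0.1528
  solve Keq expr → x = -0.00771; check Q = 1.59
Then change container volume by factor 2 (V_new/V_old).
Step 3:
                   B          G
  I          0.02368    0.07639
  C        -0.004611   0.006916
  E          0.01907     0.0833
  solve Keq expr → x = 0.002305; check Q = 1.59

Direction: forward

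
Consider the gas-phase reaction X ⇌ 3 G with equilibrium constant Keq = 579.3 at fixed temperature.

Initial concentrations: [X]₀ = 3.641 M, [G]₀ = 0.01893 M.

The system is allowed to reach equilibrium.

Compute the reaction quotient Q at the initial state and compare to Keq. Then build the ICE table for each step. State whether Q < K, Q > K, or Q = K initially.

Q₀ = 1.8631e-06; Q < K (proceeds forward)

Q₀ = 1.8631e-06 vs Keq = 579.3 ⇒ Q<K, forward
Step 1:
                  X         G
  init        3.641   0.01893
  Δ          -2.708     8.125
  eq         0.9325     8.144
  solve Keq expr → x = 2.708; check Q = 579.3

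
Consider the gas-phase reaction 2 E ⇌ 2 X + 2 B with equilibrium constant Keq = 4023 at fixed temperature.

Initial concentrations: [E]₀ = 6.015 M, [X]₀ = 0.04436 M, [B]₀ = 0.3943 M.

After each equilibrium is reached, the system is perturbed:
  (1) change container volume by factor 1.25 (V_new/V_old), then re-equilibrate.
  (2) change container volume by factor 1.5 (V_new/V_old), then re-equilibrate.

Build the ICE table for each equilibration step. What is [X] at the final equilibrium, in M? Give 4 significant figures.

[X]_eq = 3.074 M

Q₀ = 8.4560e-06 vs Keq = 4023 ⇒ Q<K, forward
Step 1:
                  E         X         B
  I           6.015   0.04436    0.3943
  C            -5.5       5.5       5.5
  E          0.5152     5.544     5.894
  solve Keq expr → x = 2.75; check Q = 4023
Then change container volume by factor 1.25 (V_new/V_old).
Step 2:
                  E         X         B
  I          0.4122     4.435     4.715
  C        -0.07197   0.07197   0.07197
  E          0.3402     4.507     4.787
  solve Keq expr → x = 0.03598; check Q = 4023
Then change container volume by factor 1.5 (V_new/V_old).
Step 3:
                  E         X         B
  I          0.2268     3.005     3.191
  C         -0.0688    0.0688    0.0688
  E           0.158     3.074      3.26
  solve Keq expr → x = 0.0344; check Q = 4023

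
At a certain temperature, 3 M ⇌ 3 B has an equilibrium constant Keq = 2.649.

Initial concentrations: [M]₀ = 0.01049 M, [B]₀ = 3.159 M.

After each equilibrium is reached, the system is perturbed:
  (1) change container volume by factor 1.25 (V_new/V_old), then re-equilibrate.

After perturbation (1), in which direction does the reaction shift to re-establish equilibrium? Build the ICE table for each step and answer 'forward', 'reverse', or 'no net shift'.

Direction: no net shift

Q₀ = 2.7310e+07 vs Keq = 2.649 ⇒ Q>K, reverse
Step 1:
                    M           B
  init        0.01049       3.159
  Δ             1.319      -1.319
  eq             1.33        1.84
  solve Keq expr → x = -0.4397; check Q = 2.649
Then change container volume by factor 1.25 (V_new/V_old).
Step 2:
                    M           B
  init          1.064       1.472
  Δ                 0           0
  eq            1.064       1.472
  solve Keq expr → x = 0; check Q = 2.649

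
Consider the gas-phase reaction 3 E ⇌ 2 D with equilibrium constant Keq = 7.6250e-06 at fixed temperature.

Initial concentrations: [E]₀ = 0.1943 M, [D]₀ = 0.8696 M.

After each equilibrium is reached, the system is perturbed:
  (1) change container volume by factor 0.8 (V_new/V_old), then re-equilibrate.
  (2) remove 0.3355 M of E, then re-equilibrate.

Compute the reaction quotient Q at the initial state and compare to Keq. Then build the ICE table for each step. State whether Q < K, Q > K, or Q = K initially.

Q₀ = 103.1 vs Keq = 7.6250e-06 ⇒ Q>K, reverse
Step 1:
                   E          D
  init        0.1943     0.8696
  Δ            1.297    -0.8646
  eq           1.491   0.005028
  solve Keq expr → x = -0.4323; check Q = 7.6250e-06
Then change container volume by factor 0.8 (V_new/V_old).
Step 2:
                   E          D
  init         1.864   0.006285
  Δ        -0.001103 7.3562e-04
  eq           1.863   0.007021
  solve Keq expr → x = 3.6781e-04; check Q = 7.6250e-06
Then remove 0.3355 M of E.
Step 3:
                   E          D
  init         1.527   0.007021
  Δ         0.002692  -0.001795
  eq            1.53   0.005226
  solve Keq expr → x = -8.9737e-04; check Q = 7.6250e-06

Q₀ = 103.1; Q > K (proceeds reverse)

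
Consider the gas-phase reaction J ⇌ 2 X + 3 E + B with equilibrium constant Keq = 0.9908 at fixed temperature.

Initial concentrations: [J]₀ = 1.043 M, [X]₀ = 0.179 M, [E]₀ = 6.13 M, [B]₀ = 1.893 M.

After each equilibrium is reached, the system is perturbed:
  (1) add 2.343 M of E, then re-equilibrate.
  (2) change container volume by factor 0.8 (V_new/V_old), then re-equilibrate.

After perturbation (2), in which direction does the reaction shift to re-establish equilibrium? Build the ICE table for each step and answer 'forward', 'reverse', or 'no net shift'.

Direction: reverse

Q₀ = 13.4 vs Keq = 0.9908 ⇒ Q>K, reverse
Step 1:
                   J          X          E          B
  init         1.043      0.179       6.13      1.893
  Δ          0.06279    -0.1256    -0.1884   -0.06279
  eq           1.106    0.05342      5.942       1.83
  solve Keq expr → x = -0.06279; check Q = 0.9908
Then add 2.343 M of E.
Step 2:
                   J          X          E          B
  init         1.106    0.05342      8.285       1.83
  Δ          0.01027   -0.02055   -0.03082   -0.01027
  eq           1.116    0.03287      8.254       1.82
  solve Keq expr → x = -0.01027; check Q = 0.9908
Then change container volume by factor 0.8 (V_new/V_old).
Step 3:
                   J          X          E          B
  init         1.395    0.04109      10.32      2.275
  Δ          0.00868   -0.01736   -0.02604   -0.00868
  eq           1.404    0.02373      10.29      2.266
  solve Keq expr → x = -0.00868; check Q = 0.9908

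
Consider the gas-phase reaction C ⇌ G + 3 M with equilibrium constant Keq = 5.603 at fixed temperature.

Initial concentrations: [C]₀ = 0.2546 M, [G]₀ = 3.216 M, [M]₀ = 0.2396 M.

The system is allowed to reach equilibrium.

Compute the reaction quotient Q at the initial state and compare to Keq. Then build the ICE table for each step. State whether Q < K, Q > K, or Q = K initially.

Q₀ = 0.1737 vs Keq = 5.603 ⇒ Q<K, forward
Step 1:
                    C           G           M
  I            0.2546       3.216      0.2396
  C           -0.1221      0.1221      0.3663
  E            0.1325       3.338      0.6059
  solve Keq expr → x = 0.1221; check Q = 5.603

Q₀ = 0.1737; Q < K (proceeds forward)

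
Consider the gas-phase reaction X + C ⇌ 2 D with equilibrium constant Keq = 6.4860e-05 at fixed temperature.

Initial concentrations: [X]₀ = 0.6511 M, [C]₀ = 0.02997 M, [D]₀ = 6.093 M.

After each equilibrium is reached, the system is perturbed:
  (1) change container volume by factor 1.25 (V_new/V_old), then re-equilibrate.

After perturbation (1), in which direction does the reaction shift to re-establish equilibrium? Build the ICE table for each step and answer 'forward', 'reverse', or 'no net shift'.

Q₀ = 1903 vs Keq = 6.4860e-05 ⇒ Q>K, reverse
Step 1:
                    X           C           D
  I            0.6511     0.02997       6.093
  C             3.033       3.033      -6.066
  E             3.684       3.063     0.02705
  solve Keq expr → x = -3.033; check Q = 6.4860e-05
Then change container volume by factor 1.25 (V_new/V_old).
Step 2:
                    X           C           D
  I             2.947        2.45     0.02164
  C                 0           0           0
  E             2.947        2.45     0.02164
  solve Keq expr → x = 0; check Q = 6.4860e-05

Direction: no net shift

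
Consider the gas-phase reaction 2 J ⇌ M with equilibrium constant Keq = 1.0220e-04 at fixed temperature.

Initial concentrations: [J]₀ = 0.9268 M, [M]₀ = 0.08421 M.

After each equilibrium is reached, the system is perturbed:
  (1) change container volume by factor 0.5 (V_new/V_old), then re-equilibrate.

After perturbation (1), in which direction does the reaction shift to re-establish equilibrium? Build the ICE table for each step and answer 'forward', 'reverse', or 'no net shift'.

Q₀ = 0.09804 vs Keq = 1.0220e-04 ⇒ Q>K, reverse
Step 1:
                    J           M
  Initial      0.9268     0.08421
  Change       0.1682    -0.08409
  Equil         1.095  1.2253e-04
  solve Keq expr → x = -0.08409; check Q = 1.0220e-04
Then change container volume by factor 0.5 (V_new/V_old).
Step 2:
                    J           M
  Initial        2.19  2.4507e-04
  Change  -4.8970e-04  2.4485e-04
  Equil         2.189  4.8992e-04
  solve Keq expr → x = 2.4485e-04; check Q = 1.0220e-04

Direction: forward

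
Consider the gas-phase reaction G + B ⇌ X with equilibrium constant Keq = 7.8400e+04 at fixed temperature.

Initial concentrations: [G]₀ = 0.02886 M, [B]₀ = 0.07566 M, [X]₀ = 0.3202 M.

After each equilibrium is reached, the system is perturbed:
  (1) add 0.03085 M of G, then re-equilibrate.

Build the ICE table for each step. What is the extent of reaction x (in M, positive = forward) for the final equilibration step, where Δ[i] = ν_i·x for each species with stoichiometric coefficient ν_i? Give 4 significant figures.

Q₀ = 146.6 vs Keq = 7.8400e+04 ⇒ Q<K, forward
Step 1:
                  G         B         X
  I         0.02886   0.07566    0.3202
  C        -0.02877  -0.02877   0.02877
  E       9.4916e-05   0.04689     0.349
  solve Keq expr → x = 0.02877; check Q = 7.8400e+04
Then add 0.03085 M of G.
Step 2:
                  G         B         X
  I         0.03094   0.04689     0.349
  C        -0.03065  -0.03065   0.03065
  E       2.9801e-04   0.01625    0.3796
  solve Keq expr → x = 0.03065; check Q = 7.8400e+04

x = 0.03065 M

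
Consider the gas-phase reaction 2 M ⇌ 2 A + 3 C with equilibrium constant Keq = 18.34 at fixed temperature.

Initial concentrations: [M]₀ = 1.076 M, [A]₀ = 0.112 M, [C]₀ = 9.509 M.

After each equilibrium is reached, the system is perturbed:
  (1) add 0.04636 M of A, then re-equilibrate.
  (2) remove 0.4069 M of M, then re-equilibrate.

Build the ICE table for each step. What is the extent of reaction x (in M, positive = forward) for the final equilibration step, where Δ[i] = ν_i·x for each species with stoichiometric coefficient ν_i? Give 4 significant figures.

x = -0.02538 M

Q₀ = 9.316 vs Keq = 18.34 ⇒ Q<K, forward
Step 1:
                  M         A         C
  Initial     1.076     0.112     9.509
  Change   -0.03821   0.03821   0.05731
  Equil       1.038    0.1502     9.566
  solve Keq expr → x = 0.0191; check Q = 18.34
Then add 0.04636 M of A.
Step 2:
                  M         A         C
  Initial     1.038    0.1966     9.566
  Change    0.03923  -0.03923  -0.05885
  Equil       1.077    0.1573     9.507
  solve Keq expr → x = -0.01962; check Q = 18.34
Then remove 0.4069 M of M.
Step 3:
                  M         A         C
  Initial    0.6701    0.1573     9.507
  Change    0.05075  -0.05075  -0.07613
  Equil      0.7209    0.1066     9.431
  solve Keq expr → x = -0.02538; check Q = 18.34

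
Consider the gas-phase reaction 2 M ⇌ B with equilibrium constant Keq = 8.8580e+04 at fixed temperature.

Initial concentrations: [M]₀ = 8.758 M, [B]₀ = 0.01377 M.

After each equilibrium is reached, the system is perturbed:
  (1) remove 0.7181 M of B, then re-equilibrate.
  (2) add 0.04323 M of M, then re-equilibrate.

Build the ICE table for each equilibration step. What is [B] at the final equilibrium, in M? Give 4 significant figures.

[B]_eq = 3.693 M

Q₀ = 1.7952e-04 vs Keq = 8.8580e+04 ⇒ Q<K, forward
Step 1:
                    M           B
  I             8.758     0.01377
  C            -8.751       4.375
  E          0.007039       4.389
  solve Keq expr → x = 4.375; check Q = 8.8580e+04
Then remove 0.7181 M of B.
Step 2:
                    M           B
  I          0.007039       3.671
  C       -6.0126e-04  3.0063e-04
  E          0.006438       3.671
  solve Keq expr → x = 3.0063e-04; check Q = 8.8580e+04
Then add 0.04323 M of M.
Step 3:
                    M           B
  I           0.04967       3.671
  C          -0.04321     0.02161
  E          0.006457       3.693
  solve Keq expr → x = 0.02161; check Q = 8.8580e+04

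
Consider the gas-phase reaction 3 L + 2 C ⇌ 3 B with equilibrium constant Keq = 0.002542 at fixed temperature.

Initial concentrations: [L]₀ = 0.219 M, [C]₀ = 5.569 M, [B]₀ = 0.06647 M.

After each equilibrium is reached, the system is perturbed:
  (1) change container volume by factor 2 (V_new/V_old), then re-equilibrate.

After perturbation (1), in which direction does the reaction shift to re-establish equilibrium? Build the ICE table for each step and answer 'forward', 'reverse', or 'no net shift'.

Direction: reverse

Q₀ = 9.0155e-04 vs Keq = 0.002542 ⇒ Q<K, forward
Step 1:
                    L           C           B
  Initial       0.219       5.569     0.06647
  Change     -0.01911    -0.01274     0.01911
  Equil        0.1999       5.556     0.08558
  solve Keq expr → x = 0.00637; check Q = 0.002542
Then change container volume by factor 2 (V_new/V_old).
Step 2:
                    L           C           B
  Initial     0.09995       2.778     0.04279
  Change      0.01242    0.008282    -0.01242
  Equil        0.1124       2.786     0.03037
  solve Keq expr → x = -0.004141; check Q = 0.002542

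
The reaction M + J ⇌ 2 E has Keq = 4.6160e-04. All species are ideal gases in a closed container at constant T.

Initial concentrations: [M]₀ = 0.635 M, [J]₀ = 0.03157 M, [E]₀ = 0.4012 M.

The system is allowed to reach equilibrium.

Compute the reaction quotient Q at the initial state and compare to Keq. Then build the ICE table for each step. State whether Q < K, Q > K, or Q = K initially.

Q₀ = 8.029; Q > K (proceeds reverse)

Q₀ = 8.029 vs Keq = 4.6160e-04 ⇒ Q>K, reverse
Step 1:
                    M           J           E
  Initial       0.635     0.03157      0.4012
  Change       0.1959      0.1959     -0.3919
  Equil        0.8309      0.2275    0.009341
  solve Keq expr → x = -0.1959; check Q = 4.6160e-04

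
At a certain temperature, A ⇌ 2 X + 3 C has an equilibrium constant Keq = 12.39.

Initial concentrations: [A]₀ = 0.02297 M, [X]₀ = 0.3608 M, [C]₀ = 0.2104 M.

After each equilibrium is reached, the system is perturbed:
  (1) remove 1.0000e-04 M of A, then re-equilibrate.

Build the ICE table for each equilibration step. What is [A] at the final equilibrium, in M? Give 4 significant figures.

Q₀ = 0.05278 vs Keq = 12.39 ⇒ Q<K, forward
Step 1:
                   A          X          C
  init       0.02297     0.3608     0.2104
  Δ         -0.02268    0.04537    0.06805
  eq      2.8745e-04     0.4062     0.2784
  solve Keq expr → x = 0.02268; check Q = 12.39
Then remove 1.0000e-04 M of A.
Step 2:
                   A          X          C
  init    1.8745e-04     0.4062     0.2784
  Δ       9.8804e-05 -1.9761e-04 -2.9641e-04
  eq      2.8626e-04      0.406     0.2782
  solve Keq expr → x = -9.8804e-05; check Q = 12.39

[A]_eq = 2.8626e-04 M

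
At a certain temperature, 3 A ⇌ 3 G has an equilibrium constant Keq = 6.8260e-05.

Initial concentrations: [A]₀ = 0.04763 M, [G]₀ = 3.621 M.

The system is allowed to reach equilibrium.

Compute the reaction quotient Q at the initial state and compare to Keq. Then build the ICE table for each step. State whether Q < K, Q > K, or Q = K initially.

Q₀ = 4.3938e+05 vs Keq = 6.8260e-05 ⇒ Q>K, reverse
Step 1:
                  A         G
  I         0.04763     3.621
  C           3.477    -3.477
  E           3.525     0.144
  solve Keq expr → x = -1.159; check Q = 6.8260e-05

Q₀ = 4.3938e+05; Q > K (proceeds reverse)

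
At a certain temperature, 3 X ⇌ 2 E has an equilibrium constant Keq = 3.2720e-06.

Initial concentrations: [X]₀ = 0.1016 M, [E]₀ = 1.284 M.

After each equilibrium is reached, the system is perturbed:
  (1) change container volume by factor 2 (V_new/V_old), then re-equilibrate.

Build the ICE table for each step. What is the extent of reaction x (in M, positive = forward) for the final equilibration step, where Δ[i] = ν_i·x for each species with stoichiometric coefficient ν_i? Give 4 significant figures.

x = -3.7866e-04 M

Q₀ = 1572 vs Keq = 3.2720e-06 ⇒ Q>K, reverse
Step 1:
                   X          E
  I           0.1016      1.284
  C            1.918     -1.279
  E             2.02   0.005192
  solve Keq expr → x = -0.6394; check Q = 3.2720e-06
Then change container volume by factor 2 (V_new/V_old).
Step 2:
                   X          E
  I             1.01   0.002596
  C         0.001136 -7.5732e-04
  E            1.011   0.001839
  solve Keq expr → x = -3.7866e-04; check Q = 3.2720e-06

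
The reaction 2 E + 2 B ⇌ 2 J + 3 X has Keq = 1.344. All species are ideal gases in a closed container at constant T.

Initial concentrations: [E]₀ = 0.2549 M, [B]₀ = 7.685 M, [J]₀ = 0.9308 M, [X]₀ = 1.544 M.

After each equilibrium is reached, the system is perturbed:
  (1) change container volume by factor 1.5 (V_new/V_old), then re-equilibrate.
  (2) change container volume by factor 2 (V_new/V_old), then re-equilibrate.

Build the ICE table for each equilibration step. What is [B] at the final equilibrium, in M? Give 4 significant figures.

[B]_eq = 2.527 M

Q₀ = 0.8311 vs Keq = 1.344 ⇒ Q<K, forward
Step 1:
                    E           B           J           X
  init         0.2549       7.685      0.9308       1.544
  Δ          -0.03514    -0.03514     0.03514     0.05272
  eq           0.2198        7.65      0.9659       1.597
  solve Keq expr → x = 0.01757; check Q = 1.344
Then change container volume by factor 1.5 (V_new/V_old).
Step 2:
                    E           B           J           X
  init         0.1465         5.1       0.644       1.064
  Δ          -0.01826    -0.01826     0.01826     0.02738
  eq           0.1282       5.082      0.6622       1.092
  solve Keq expr → x = 0.009128; check Q = 1.344
Then change container volume by factor 2 (V_new/V_old).
Step 3:
                    E           B           J           X
  init        0.06412       2.541      0.3311      0.5459
  Δ          -0.01388    -0.01388     0.01388     0.02082
  eq          0.05025       2.527       0.345      0.5667
  solve Keq expr → x = 0.006939; check Q = 1.344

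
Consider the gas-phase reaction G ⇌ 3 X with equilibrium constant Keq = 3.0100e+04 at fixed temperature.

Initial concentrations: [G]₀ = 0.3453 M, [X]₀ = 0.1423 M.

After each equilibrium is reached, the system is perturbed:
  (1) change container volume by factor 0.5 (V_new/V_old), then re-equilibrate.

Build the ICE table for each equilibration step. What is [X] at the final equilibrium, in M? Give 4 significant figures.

Q₀ = 0.008345 vs Keq = 3.0100e+04 ⇒ Q<K, forward
Step 1:
                  G         X
  Initial    0.3453    0.1423
  Change    -0.3452     1.036
  Equil   5.4314e-05     1.178
  solve Keq expr → x = 0.3452; check Q = 3.0100e+04
Then change container volume by factor 0.5 (V_new/V_old).
Step 2:
                  G         X
  Initial 1.0863e-04     2.356
  Change  3.2534e-04 -9.7603e-04
  Equil   4.3397e-04     2.355
  solve Keq expr → x = -3.2534e-04; check Q = 3.0100e+04

[X]_eq = 2.355 M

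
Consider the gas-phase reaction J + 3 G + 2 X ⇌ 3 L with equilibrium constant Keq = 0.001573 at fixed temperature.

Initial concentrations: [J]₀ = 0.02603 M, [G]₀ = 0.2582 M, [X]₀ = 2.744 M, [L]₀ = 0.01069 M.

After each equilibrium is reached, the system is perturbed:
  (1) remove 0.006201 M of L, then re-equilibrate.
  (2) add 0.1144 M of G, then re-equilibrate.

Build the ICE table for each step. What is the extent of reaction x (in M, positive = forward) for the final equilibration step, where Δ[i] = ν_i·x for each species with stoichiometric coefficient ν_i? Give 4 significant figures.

x = 0.00206 M

Q₀ = 3.6209e-04 vs Keq = 0.001573 ⇒ Q<K, forward
Step 1:
                  J         G         X         L
  I         0.02603    0.2582     2.744   0.01069
  C       -0.001966 -0.005898 -0.003932  0.005898
  E         0.02406    0.2523      2.74   0.01659
  solve Keq expr → x = 0.001966; check Q = 0.001573
Then remove 0.006201 M of L.
Step 2:
                  J         G         X         L
  I         0.02406    0.2523      2.74   0.01039
  C       -0.001805 -0.005415  -0.00361  0.005415
  E         0.02226    0.2469     2.736    0.0158
  solve Keq expr → x = 0.001805; check Q = 0.001573
Then add 0.1144 M of G.
Step 3:
                  J         G         X         L
  I         0.02226    0.3613     2.736    0.0158
  C        -0.00206  -0.00618  -0.00412   0.00618
  E          0.0202    0.3551     2.732   0.02198
  solve Keq expr → x = 0.00206; check Q = 0.001573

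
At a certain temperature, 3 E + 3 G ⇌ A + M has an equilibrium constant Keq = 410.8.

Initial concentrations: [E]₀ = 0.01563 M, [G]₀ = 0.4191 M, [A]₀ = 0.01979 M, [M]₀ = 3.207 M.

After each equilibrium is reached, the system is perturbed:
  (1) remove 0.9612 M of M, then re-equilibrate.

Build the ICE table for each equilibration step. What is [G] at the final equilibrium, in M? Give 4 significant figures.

Q₀ = 2.2580e+05 vs Keq = 410.8 ⇒ Q>K, reverse
Step 1:
                   E          G          A          M
  init       0.01563     0.4191    0.01979      3.207
  Δ          0.04879    0.04879   -0.01626   -0.01626
  eq         0.06442     0.4679   0.003526      3.191
  solve Keq expr → x = -0.01626; check Q = 410.8
Then remove 0.9612 M of M.
Step 2:
                   E          G          A          M
  init       0.06442     0.4679   0.003526       2.23
  Δ        -0.002585  -0.002585 8.6156e-04 8.6156e-04
  eq         0.06184     0.4653   0.004388       2.23
  solve Keq expr → x = 8.6156e-04; check Q = 410.8

[G]_eq = 0.4653 M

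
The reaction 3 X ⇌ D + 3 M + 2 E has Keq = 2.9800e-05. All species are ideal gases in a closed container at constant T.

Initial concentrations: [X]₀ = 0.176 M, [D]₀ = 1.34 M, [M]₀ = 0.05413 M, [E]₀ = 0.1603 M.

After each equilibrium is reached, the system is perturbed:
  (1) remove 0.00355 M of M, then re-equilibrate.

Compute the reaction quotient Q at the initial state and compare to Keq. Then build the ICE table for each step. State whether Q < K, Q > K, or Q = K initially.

Q₀ = 0.001002; Q > K (proceeds reverse)

Q₀ = 0.001002 vs Keq = 2.9800e-05 ⇒ Q>K, reverse
Step 1:
                    X           D           M           E
  Initial       0.176        1.34     0.05413      0.1603
  Change      0.03223    -0.01074    -0.03223    -0.02149
  Equil        0.2082       1.329      0.0219      0.1388
  solve Keq expr → x = -0.01074; check Q = 2.9800e-05
Then remove 0.00355 M of M.
Step 2:
                    X           D           M           E
  Initial      0.2082       1.329     0.01835      0.1388
  Change    -0.003021    0.001007    0.003021    0.002014
  Equil        0.2052        1.33     0.02137      0.1408
  solve Keq expr → x = 0.001007; check Q = 2.9800e-05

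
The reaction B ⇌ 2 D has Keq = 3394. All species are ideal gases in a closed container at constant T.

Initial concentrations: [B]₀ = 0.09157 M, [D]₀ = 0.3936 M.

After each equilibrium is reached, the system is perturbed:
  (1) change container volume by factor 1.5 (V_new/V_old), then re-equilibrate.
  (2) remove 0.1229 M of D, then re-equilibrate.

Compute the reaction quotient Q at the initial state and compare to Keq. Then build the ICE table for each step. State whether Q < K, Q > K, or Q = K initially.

Q₀ = 1.692; Q < K (proceeds forward)

Q₀ = 1.692 vs Keq = 3394 ⇒ Q<K, forward
Step 1:
                  B         D
  I         0.09157    0.3936
  C        -0.09147    0.1829
  E       9.7938e-05    0.5765
  solve Keq expr → x = 0.09147; check Q = 3394
Then change container volume by factor 1.5 (V_new/V_old).
Step 2:
                  B         D
  I       6.5292e-05    0.3844
  C       -2.1754e-05 4.3508e-05
  E       4.3538e-05    0.3844
  solve Keq expr → x = 2.1754e-05; check Q = 3394
Then remove 0.1229 M of D.
Step 3:
                  B         D
  I       4.3538e-05    0.2615
  C       -2.3382e-05 4.6764e-05
  E       2.0156e-05    0.2616
  solve Keq expr → x = 2.3382e-05; check Q = 3394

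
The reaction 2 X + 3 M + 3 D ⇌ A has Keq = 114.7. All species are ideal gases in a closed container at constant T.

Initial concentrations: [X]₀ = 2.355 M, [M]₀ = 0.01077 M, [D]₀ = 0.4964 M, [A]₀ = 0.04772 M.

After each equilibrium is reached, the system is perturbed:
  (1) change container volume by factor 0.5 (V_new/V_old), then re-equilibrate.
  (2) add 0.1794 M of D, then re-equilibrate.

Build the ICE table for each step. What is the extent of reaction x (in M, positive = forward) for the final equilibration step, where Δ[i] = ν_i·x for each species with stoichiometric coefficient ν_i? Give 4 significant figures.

x = 0.001566 M

Q₀ = 5.6309e+04 vs Keq = 114.7 ⇒ Q>K, reverse
Step 1:
                    X           M           D           A
  I             2.355     0.01077      0.4964     0.04772
  C             0.036     0.05401     0.05401      -0.018
  E             2.391     0.06478      0.5504     0.02972
  solve Keq expr → x = -0.018; check Q = 114.7
Then change container volume by factor 0.5 (V_new/V_old).
Step 2:
                    X           M           D           A
  I             4.782      0.1296       1.101     0.05944
  C          -0.06446     -0.0967     -0.0967     0.03223
  E             4.718     0.03286       1.004     0.09167
  solve Keq expr → x = 0.03223; check Q = 114.7
Then add 0.1794 M of D.
Step 3:
                    X           M           D           A
  I             4.718     0.03286       1.184     0.09167
  C         -0.003132   -0.004698   -0.004698    0.001566
  E             4.714     0.02816       1.179     0.09323
  solve Keq expr → x = 0.001566; check Q = 114.7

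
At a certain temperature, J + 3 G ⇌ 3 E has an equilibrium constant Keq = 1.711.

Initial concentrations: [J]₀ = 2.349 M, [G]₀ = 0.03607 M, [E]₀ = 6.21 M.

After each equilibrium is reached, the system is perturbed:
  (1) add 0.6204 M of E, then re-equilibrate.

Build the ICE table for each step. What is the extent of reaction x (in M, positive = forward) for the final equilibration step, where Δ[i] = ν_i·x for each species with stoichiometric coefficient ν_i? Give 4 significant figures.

x = -0.07136 M

Q₀ = 2.1725e+06 vs Keq = 1.711 ⇒ Q>K, reverse
Step 1:
                  J         G         E
  init        2.349   0.03607      6.21
  Δ           0.747     2.241    -2.241
  eq          3.096     2.277     3.969
  solve Keq expr → x = -0.747; check Q = 1.711
Then add 0.6204 M of E.
Step 2:
                  J         G         E
  init        3.096     2.277      4.59
  Δ         0.07136    0.2141   -0.2141
  eq          3.167     2.491     4.375
  solve Keq expr → x = -0.07136; check Q = 1.711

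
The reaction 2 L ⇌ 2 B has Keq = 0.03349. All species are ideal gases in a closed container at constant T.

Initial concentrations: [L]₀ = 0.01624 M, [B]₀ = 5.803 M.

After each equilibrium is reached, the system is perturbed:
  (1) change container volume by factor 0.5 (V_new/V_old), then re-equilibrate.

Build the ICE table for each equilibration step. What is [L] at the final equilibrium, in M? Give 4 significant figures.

[L]_eq = 9.838 M

Q₀ = 1.2768e+05 vs Keq = 0.03349 ⇒ Q>K, reverse
Step 1:
                   L          B
  I          0.01624      5.803
  C            4.903     -4.903
  E            4.919     0.9002
  solve Keq expr → x = -2.451; check Q = 0.03349
Then change container volume by factor 0.5 (V_new/V_old).
Step 2:
                   L          B
  I            9.838        1.8
  C                0          0
  E            9.838        1.8
  solve Keq expr → x = 0; check Q = 0.03349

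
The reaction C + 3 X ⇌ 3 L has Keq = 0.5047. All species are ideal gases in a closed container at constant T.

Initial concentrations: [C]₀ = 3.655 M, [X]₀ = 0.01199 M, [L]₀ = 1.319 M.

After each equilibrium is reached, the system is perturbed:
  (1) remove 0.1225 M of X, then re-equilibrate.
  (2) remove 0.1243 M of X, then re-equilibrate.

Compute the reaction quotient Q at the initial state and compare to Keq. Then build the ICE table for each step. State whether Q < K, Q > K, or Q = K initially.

Q₀ = 3.6424e+05 vs Keq = 0.5047 ⇒ Q>K, reverse
Step 1:
                   C          X          L
  Initial      3.655    0.01199      1.319
  Change      0.1934     0.5802    -0.5802
  Equil        3.848     0.5922     0.7388
  solve Keq expr → x = -0.1934; check Q = 0.5047
Then remove 0.1225 M of X.
Step 2:
                   C          X          L
  Initial      3.848     0.4697     0.7388
  Change     0.02247    0.06742   -0.06742
  Equil        3.871     0.5371     0.6714
  solve Keq expr → x = -0.02247; check Q = 0.5047
Then remove 0.1243 M of X.
Step 3:
                   C          X          L
  Initial      3.871     0.4128     0.6714
  Change     0.02284    0.06853   -0.06853
  Equil        3.894     0.4813     0.6029
  solve Keq expr → x = -0.02284; check Q = 0.5047

Q₀ = 3.6424e+05; Q > K (proceeds reverse)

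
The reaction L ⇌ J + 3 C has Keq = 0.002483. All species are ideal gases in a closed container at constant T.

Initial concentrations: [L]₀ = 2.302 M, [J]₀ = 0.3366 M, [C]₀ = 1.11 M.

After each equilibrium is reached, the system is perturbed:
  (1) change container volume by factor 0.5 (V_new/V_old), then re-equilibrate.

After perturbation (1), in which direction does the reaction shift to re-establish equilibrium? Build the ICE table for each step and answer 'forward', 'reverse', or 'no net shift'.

Q₀ = 0.2 vs Keq = 0.002483 ⇒ Q>K, reverse
Step 1:
                   L          J          C
  Initial      2.302     0.3366       1.11
  Change      0.2371    -0.2371    -0.7113
  Equil        2.539    0.09949     0.3987
  solve Keq expr → x = -0.2371; check Q = 0.002483
Then change container volume by factor 0.5 (V_new/V_old).
Step 2:
                   L          J          C
  Initial      5.078      0.199     0.7974
  Change     0.09807   -0.09807    -0.2942
  Equil        5.176     0.1009     0.5031
  solve Keq expr → x = -0.09807; check Q = 0.002483

Direction: reverse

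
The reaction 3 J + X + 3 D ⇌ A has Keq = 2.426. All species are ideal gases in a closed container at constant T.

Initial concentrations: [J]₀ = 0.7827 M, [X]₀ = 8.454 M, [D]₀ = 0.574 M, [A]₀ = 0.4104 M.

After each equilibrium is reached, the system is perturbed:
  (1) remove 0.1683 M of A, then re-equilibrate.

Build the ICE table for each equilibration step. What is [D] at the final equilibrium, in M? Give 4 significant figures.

Q₀ = 0.5353 vs Keq = 2.426 ⇒ Q<K, forward
Step 1:
                   J          X          D          A
  Initial     0.7827      8.454      0.574     0.4104
  Change     -0.1374    -0.0458    -0.1374     0.0458
  Equil       0.6453      8.408     0.4366     0.4562
  solve Keq expr → x = 0.0458; check Q = 2.426
Then remove 0.1683 M of A.
Step 2:
                   J          X          D          A
  Initial     0.6453      8.408     0.4366     0.2879
  Change    -0.03509    -0.0117   -0.03509     0.0117
  Equil       0.6102      8.397     0.4015     0.2996
  solve Keq expr → x = 0.0117; check Q = 2.426

[D]_eq = 0.4015 M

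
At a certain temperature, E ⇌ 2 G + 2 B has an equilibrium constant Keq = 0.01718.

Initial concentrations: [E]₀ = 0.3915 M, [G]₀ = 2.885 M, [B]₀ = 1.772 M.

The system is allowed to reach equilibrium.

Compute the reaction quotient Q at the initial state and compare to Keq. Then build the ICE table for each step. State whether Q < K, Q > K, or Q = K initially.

Q₀ = 66.76; Q > K (proceeds reverse)

Q₀ = 66.76 vs Keq = 0.01718 ⇒ Q>K, reverse
Step 1:
                  E         G         B
  init       0.3915     2.885     1.772
  Δ          0.8272    -1.654    -1.654
  eq          1.219     1.231    0.1176
  solve Keq expr → x = -0.8272; check Q = 0.01718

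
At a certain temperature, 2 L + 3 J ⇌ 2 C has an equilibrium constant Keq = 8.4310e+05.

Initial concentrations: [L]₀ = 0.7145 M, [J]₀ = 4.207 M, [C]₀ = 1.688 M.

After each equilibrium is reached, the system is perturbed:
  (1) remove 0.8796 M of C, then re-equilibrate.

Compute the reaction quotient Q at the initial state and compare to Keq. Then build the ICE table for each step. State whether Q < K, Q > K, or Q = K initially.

Q₀ = 0.07496; Q < K (proceeds forward)

Q₀ = 0.07496 vs Keq = 8.4310e+05 ⇒ Q<K, forward
Step 1:
                    L           J           C
  init         0.7145       4.207       1.688
  Δ            -0.714      -1.071       0.714
  eq       4.7107e-04       3.136       2.402
  solve Keq expr → x = 0.357; check Q = 8.4310e+05
Then remove 0.8796 M of C.
Step 2:
                    L           J           C
  init     4.7107e-04       3.136       1.522
  Δ       -1.7243e-04 -2.5864e-04  1.7243e-04
  eq       2.9864e-04       3.136       1.523
  solve Keq expr → x = 8.6215e-05; check Q = 8.4310e+05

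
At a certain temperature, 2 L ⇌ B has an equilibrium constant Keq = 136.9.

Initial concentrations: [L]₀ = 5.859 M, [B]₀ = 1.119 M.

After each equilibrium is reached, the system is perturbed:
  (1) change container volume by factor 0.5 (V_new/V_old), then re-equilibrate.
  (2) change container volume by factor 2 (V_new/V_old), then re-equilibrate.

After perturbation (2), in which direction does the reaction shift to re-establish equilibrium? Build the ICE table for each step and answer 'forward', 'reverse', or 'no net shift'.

Q₀ = 0.0326 vs Keq = 136.9 ⇒ Q<K, forward
Step 1:
                   L          B
  init         5.859      1.119
  Δ           -5.689      2.844
  eq          0.1702      3.963
  solve Keq expr → x = 2.844; check Q = 136.9
Then change container volume by factor 0.5 (V_new/V_old).
Step 2:
                   L          B
  init        0.3403      7.927
  Δ         -0.09892    0.04946
  eq          0.2414      7.976
  solve Keq expr → x = 0.04946; check Q = 136.9
Then change container volume by factor 2 (V_new/V_old).
Step 3:
                   L          B
  init        0.1207      3.988
  Δ          0.04946   -0.02473
  eq          0.1702      3.963
  solve Keq expr → x = -0.02473; check Q = 136.9

Direction: reverse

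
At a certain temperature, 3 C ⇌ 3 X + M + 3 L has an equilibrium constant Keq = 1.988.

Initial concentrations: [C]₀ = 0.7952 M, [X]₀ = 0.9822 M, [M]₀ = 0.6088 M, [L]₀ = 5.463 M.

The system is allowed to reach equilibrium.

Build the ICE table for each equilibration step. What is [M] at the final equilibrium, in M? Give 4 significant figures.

[M]_eq = 0.431 M

Q₀ = 187 vs Keq = 1.988 ⇒ Q>K, reverse
Step 1:
                    C           X           M           L
  init         0.7952      0.9822      0.6088       5.463
  Δ            0.5335     -0.5335     -0.1778     -0.5335
  eq            1.329      0.4487       0.431       4.929
  solve Keq expr → x = -0.1778; check Q = 1.988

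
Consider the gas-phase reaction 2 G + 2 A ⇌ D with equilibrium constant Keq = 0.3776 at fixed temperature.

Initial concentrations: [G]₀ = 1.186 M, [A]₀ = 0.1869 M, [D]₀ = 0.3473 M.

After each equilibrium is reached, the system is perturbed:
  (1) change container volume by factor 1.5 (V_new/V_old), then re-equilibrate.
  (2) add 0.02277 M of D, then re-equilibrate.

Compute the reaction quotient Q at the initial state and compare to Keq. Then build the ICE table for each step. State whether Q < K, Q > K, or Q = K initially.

Q₀ = 7.068; Q > K (proceeds reverse)

Q₀ = 7.068 vs Keq = 0.3776 ⇒ Q>K, reverse
Step 1:
                   G          A          D
  I            1.186     0.1869     0.3473
  C           0.2998     0.2998    -0.1499
  E            1.486     0.4867     0.1974
  solve Keq expr → x = -0.1499; check Q = 0.3776
Then change container volume by factor 1.5 (V_new/V_old).
Step 2:
                   G          A          D
  I           0.9905     0.3244     0.1316
  C           0.1007     0.1007   -0.05035
  E            1.091     0.4251    0.08126
  solve Keq expr → x = -0.05035; check Q = 0.3776
Then add 0.02277 M of D.
Step 3:
                   G          A          D
  I            1.091     0.4251      0.104
  C          0.02152    0.02152   -0.01076
  E            1.113     0.4467    0.09327
  solve Keq expr → x = -0.01076; check Q = 0.3776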